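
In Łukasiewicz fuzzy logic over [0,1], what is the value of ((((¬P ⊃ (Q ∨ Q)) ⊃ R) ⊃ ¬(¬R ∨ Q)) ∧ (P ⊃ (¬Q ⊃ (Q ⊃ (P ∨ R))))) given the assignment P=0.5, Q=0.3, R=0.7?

0.80

¬P: Łukasiewicz ¬ gives 1 − 0.5 = 0.5
(Q ∨ Q) = max(0.3, 0.3) = 0.3
(¬P ⊃ (Q ∨ Q)): min(1, 1 − 0.5 + 0.3) = 0.8
((¬P ⊃ (Q ∨ Q)) ⊃ R): min(1, 1 − 0.8 + 0.7) = 0.9
¬R: Łukasiewicz ¬ gives 1 − 0.7 = 0.3
(¬R ∨ Q) = max(0.3, 0.3) = 0.3
¬(¬R ∨ Q): Łukasiewicz ¬ gives 1 − 0.3 = 0.7
(((¬P ⊃ (Q ∨ Q)) ⊃ R) ⊃ ¬(¬R ∨ Q)): min(1, 1 − 0.9 + 0.7) = 0.8
¬Q: Łukasiewicz ¬ gives 1 − 0.3 = 0.7
(P ∨ R) = max(0.5, 0.7) = 0.7
(Q ⊃ (P ∨ R)): min(1, 1 − 0.3 + 0.7) = 1
(¬Q ⊃ (Q ⊃ (P ∨ R))): min(1, 1 − 0.7 + 1) = 1
(P ⊃ (¬Q ⊃ (Q ⊃ (P ∨ R)))): min(1, 1 − 0.5 + 1) = 1
((((¬P ⊃ (Q ∨ Q)) ⊃ R) ⊃ ¬(¬R ∨ Q)) ∧ (P ⊃ (¬Q ⊃ (Q ⊃ (P ∨ R))))) = min(0.8, 1) = 0.8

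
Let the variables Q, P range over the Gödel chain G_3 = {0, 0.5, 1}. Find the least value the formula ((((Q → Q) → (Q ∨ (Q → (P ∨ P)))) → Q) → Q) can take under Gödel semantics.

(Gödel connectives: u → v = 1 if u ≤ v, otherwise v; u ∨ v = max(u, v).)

0.50

The minimum is attained at Q = 0.5, P = 0:
  (Q → Q): 0.5 ≤ 0.5, so result = 1
  (P ∨ P) = max(0, 0) = 0
  (Q → (P ∨ P)): 0.5 > 0, so result = 0
  (Q ∨ (Q → (P ∨ P))) = max(0.5, 0) = 0.5
  ((Q → Q) → (Q ∨ (Q → (P ∨ P)))): 1 > 0.5, so result = 0.5
  (((Q → Q) → (Q ∨ (Q → (P ∨ P)))) → Q): 0.5 ≤ 0.5, so result = 1
  ((((Q → Q) → (Q ∨ (Q → (P ∨ P)))) → Q) → Q): 1 > 0.5, so result = 0.5
Checking all 9 assignments confirms none give a value below 0.50.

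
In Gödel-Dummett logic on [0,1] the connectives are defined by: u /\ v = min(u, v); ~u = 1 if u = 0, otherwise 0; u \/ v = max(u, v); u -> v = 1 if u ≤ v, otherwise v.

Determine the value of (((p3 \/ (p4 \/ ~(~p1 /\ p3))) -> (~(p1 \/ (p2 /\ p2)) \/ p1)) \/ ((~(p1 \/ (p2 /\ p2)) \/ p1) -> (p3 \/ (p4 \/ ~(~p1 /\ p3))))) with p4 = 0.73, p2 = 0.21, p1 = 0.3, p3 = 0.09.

~p1: Gödel ¬ of 0.3 = 0 (operand ≠ 0)
(~p1 /\ p3) = min(0, 0.09) = 0
~(~p1 /\ p3): Gödel ¬ of 0 = 1 (operand is 0)
(p4 \/ ~(~p1 /\ p3)) = max(0.73, 1) = 1
(p3 \/ (p4 \/ ~(~p1 /\ p3))) = max(0.09, 1) = 1
(p2 /\ p2) = min(0.21, 0.21) = 0.21
(p1 \/ (p2 /\ p2)) = max(0.3, 0.21) = 0.3
~(p1 \/ (p2 /\ p2)): Gödel ¬ of 0.3 = 0 (operand ≠ 0)
(~(p1 \/ (p2 /\ p2)) \/ p1) = max(0, 0.3) = 0.3
((p3 \/ (p4 \/ ~(~p1 /\ p3))) -> (~(p1 \/ (p2 /\ p2)) \/ p1)): 1 > 0.3, so result = 0.3
(p2 /\ p2) = min(0.21, 0.21) = 0.21
(p1 \/ (p2 /\ p2)) = max(0.3, 0.21) = 0.3
~(p1 \/ (p2 /\ p2)): Gödel ¬ of 0.3 = 0 (operand ≠ 0)
(~(p1 \/ (p2 /\ p2)) \/ p1) = max(0, 0.3) = 0.3
~p1: Gödel ¬ of 0.3 = 0 (operand ≠ 0)
(~p1 /\ p3) = min(0, 0.09) = 0
~(~p1 /\ p3): Gödel ¬ of 0 = 1 (operand is 0)
(p4 \/ ~(~p1 /\ p3)) = max(0.73, 1) = 1
(p3 \/ (p4 \/ ~(~p1 /\ p3))) = max(0.09, 1) = 1
((~(p1 \/ (p2 /\ p2)) \/ p1) -> (p3 \/ (p4 \/ ~(~p1 /\ p3)))): 0.3 ≤ 1, so result = 1
(((p3 \/ (p4 \/ ~(~p1 /\ p3))) -> (~(p1 \/ (p2 /\ p2)) \/ p1)) \/ ((~(p1 \/ (p2 /\ p2)) \/ p1) -> (p3 \/ (p4 \/ ~(~p1 /\ p3))))) = max(0.3, 1) = 1

1.00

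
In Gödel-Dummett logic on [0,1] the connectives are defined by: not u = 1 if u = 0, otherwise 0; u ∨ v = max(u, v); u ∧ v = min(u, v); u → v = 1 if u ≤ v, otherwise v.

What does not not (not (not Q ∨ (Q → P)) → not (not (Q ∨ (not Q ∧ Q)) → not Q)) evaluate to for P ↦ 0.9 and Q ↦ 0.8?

not Q: Gödel ¬ of 0.8 = 0 (operand ≠ 0)
(Q → P): 0.8 ≤ 0.9, so result = 1
(not Q ∨ (Q → P)) = max(0, 1) = 1
not (not Q ∨ (Q → P)): Gödel ¬ of 1 = 0 (operand ≠ 0)
not Q: Gödel ¬ of 0.8 = 0 (operand ≠ 0)
(not Q ∧ Q) = min(0, 0.8) = 0
(Q ∨ (not Q ∧ Q)) = max(0.8, 0) = 0.8
not (Q ∨ (not Q ∧ Q)): Gödel ¬ of 0.8 = 0 (operand ≠ 0)
not Q: Gödel ¬ of 0.8 = 0 (operand ≠ 0)
(not (Q ∨ (not Q ∧ Q)) → not Q): 0 ≤ 0, so result = 1
not (not (Q ∨ (not Q ∧ Q)) → not Q): Gödel ¬ of 1 = 0 (operand ≠ 0)
(not (not Q ∨ (Q → P)) → not (not (Q ∨ (not Q ∧ Q)) → not Q)): 0 ≤ 0, so result = 1
not (not (not Q ∨ (Q → P)) → not (not (Q ∨ (not Q ∧ Q)) → not Q)): Gödel ¬ of 1 = 0 (operand ≠ 0)
not not (not (not Q ∨ (Q → P)) → not (not (Q ∨ (not Q ∧ Q)) → not Q)): Gödel ¬ of 0 = 1 (operand is 0)

1.00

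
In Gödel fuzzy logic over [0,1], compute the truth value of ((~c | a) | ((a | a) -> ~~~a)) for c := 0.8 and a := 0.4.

~c: Gödel ¬ of 0.8 = 0 (operand ≠ 0)
(~c | a) = max(0, 0.4) = 0.4
(a | a) = max(0.4, 0.4) = 0.4
~a: Gödel ¬ of 0.4 = 0 (operand ≠ 0)
~~a: Gödel ¬ of 0 = 1 (operand is 0)
~~~a: Gödel ¬ of 1 = 0 (operand ≠ 0)
((a | a) -> ~~~a): 0.4 > 0, so result = 0
((~c | a) | ((a | a) -> ~~~a)) = max(0.4, 0) = 0.4

0.40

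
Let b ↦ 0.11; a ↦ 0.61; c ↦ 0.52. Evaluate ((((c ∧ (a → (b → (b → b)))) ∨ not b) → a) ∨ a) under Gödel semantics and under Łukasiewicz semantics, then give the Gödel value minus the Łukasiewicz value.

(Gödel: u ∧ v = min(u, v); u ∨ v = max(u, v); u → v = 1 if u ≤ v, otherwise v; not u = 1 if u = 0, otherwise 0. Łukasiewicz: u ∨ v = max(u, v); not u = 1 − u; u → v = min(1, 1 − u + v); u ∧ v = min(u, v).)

0.28

Gödel evaluation:
  (b → b): 0.11 ≤ 0.11, so result = 1
  (b → (b → b)): 0.11 ≤ 1, so result = 1
  (a → (b → (b → b))): 0.61 ≤ 1, so result = 1
  (c ∧ (a → (b → (b → b)))) = min(0.52, 1) = 0.52
  not b: Gödel ¬ of 0.11 = 0 (operand ≠ 0)
  ((c ∧ (a → (b → (b → b)))) ∨ not b) = max(0.52, 0) = 0.52
  (((c ∧ (a → (b → (b → b)))) ∨ not b) → a): 0.52 ≤ 0.61, so result = 1
  ((((c ∧ (a → (b → (b → b)))) ∨ not b) → a) ∨ a) = max(1, 0.61) = 1
  Gödel value = 1
Łukasiewicz evaluation:
  (b → b): min(1, 1 − 0.11 + 0.11) = 1
  (b → (b → b)): min(1, 1 − 0.11 + 1) = 1
  (a → (b → (b → b))): min(1, 1 − 0.61 + 1) = 1
  (c ∧ (a → (b → (b → b)))) = min(0.52, 1) = 0.52
  not b: Łukasiewicz ¬ gives 1 − 0.11 = 0.89
  ((c ∧ (a → (b → (b → b)))) ∨ not b) = max(0.52, 0.89) = 0.89
  (((c ∧ (a → (b → (b → b)))) ∨ not b) → a): min(1, 1 − 0.89 + 0.61) = 0.72
  ((((c ∧ (a → (b → (b → b)))) ∨ not b) → a) ∨ a) = max(0.72, 0.61) = 0.72
  Łukasiewicz value = 0.72
Difference: 1 − 0.72 = 0.28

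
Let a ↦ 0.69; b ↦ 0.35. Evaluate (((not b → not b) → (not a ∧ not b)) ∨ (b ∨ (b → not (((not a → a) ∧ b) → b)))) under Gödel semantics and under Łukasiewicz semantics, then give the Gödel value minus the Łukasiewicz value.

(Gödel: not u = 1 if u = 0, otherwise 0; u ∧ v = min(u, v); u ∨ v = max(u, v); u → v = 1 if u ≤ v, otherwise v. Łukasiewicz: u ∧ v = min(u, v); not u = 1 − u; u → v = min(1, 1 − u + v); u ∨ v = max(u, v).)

Gödel evaluation:
  not b: Gödel ¬ of 0.35 = 0 (operand ≠ 0)
  not b: Gödel ¬ of 0.35 = 0 (operand ≠ 0)
  (not b → not b): 0 ≤ 0, so result = 1
  not a: Gödel ¬ of 0.69 = 0 (operand ≠ 0)
  not b: Gödel ¬ of 0.35 = 0 (operand ≠ 0)
  (not a ∧ not b) = min(0, 0) = 0
  ((not b → not b) → (not a ∧ not b)): 1 > 0, so result = 0
  not a: Gödel ¬ of 0.69 = 0 (operand ≠ 0)
  (not a → a): 0 ≤ 0.69, so result = 1
  ((not a → a) ∧ b) = min(1, 0.35) = 0.35
  (((not a → a) ∧ b) → b): 0.35 ≤ 0.35, so result = 1
  not (((not a → a) ∧ b) → b): Gödel ¬ of 1 = 0 (operand ≠ 0)
  (b → not (((not a → a) ∧ b) → b)): 0.35 > 0, so result = 0
  (b ∨ (b → not (((not a → a) ∧ b) → b))) = max(0.35, 0) = 0.35
  (((not b → not b) → (not a ∧ not b)) ∨ (b ∨ (b → not (((not a → a) ∧ b) → b)))) = max(0, 0.35) = 0.35
  Gödel value = 0.35
Łukasiewicz evaluation:
  not b: Łukasiewicz ¬ gives 1 − 0.35 = 0.65
  not b: Łukasiewicz ¬ gives 1 − 0.35 = 0.65
  (not b → not b): min(1, 1 − 0.65 + 0.65) = 1
  not a: Łukasiewicz ¬ gives 1 − 0.69 = 0.31
  not b: Łukasiewicz ¬ gives 1 − 0.35 = 0.65
  (not a ∧ not b) = min(0.31, 0.65) = 0.31
  ((not b → not b) → (not a ∧ not b)): min(1, 1 − 1 + 0.31) = 0.31
  not a: Łukasiewicz ¬ gives 1 − 0.69 = 0.31
  (not a → a): min(1, 1 − 0.31 + 0.69) = 1
  ((not a → a) ∧ b) = min(1, 0.35) = 0.35
  (((not a → a) ∧ b) → b): min(1, 1 − 0.35 + 0.35) = 1
  not (((not a → a) ∧ b) → b): Łukasiewicz ¬ gives 1 − 1 = 0
  (b → not (((not a → a) ∧ b) → b)): min(1, 1 − 0.35 + 0) = 0.65
  (b ∨ (b → not (((not a → a) ∧ b) → b))) = max(0.35, 0.65) = 0.65
  (((not b → not b) → (not a ∧ not b)) ∨ (b ∨ (b → not (((not a → a) ∧ b) → b)))) = max(0.31, 0.65) = 0.65
  Łukasiewicz value = 0.65
Difference: 0.35 − 0.65 = -0.30

-0.30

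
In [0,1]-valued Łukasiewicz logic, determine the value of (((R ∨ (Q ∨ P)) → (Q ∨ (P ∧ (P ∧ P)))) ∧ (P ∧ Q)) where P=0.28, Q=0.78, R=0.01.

0.28

(Q ∨ P) = max(0.78, 0.28) = 0.78
(R ∨ (Q ∨ P)) = max(0.01, 0.78) = 0.78
(P ∧ P) = min(0.28, 0.28) = 0.28
(P ∧ (P ∧ P)) = min(0.28, 0.28) = 0.28
(Q ∨ (P ∧ (P ∧ P))) = max(0.78, 0.28) = 0.78
((R ∨ (Q ∨ P)) → (Q ∨ (P ∧ (P ∧ P)))): min(1, 1 − 0.78 + 0.78) = 1
(P ∧ Q) = min(0.28, 0.78) = 0.28
(((R ∨ (Q ∨ P)) → (Q ∨ (P ∧ (P ∧ P)))) ∧ (P ∧ Q)) = min(1, 0.28) = 0.28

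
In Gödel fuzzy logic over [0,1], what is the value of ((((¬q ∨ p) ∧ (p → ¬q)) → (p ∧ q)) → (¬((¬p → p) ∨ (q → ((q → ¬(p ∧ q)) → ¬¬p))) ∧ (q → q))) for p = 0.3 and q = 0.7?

0.00

¬q: Gödel ¬ of 0.7 = 0 (operand ≠ 0)
(¬q ∨ p) = max(0, 0.3) = 0.3
¬q: Gödel ¬ of 0.7 = 0 (operand ≠ 0)
(p → ¬q): 0.3 > 0, so result = 0
((¬q ∨ p) ∧ (p → ¬q)) = min(0.3, 0) = 0
(p ∧ q) = min(0.3, 0.7) = 0.3
(((¬q ∨ p) ∧ (p → ¬q)) → (p ∧ q)): 0 ≤ 0.3, so result = 1
¬p: Gödel ¬ of 0.3 = 0 (operand ≠ 0)
(¬p → p): 0 ≤ 0.3, so result = 1
(p ∧ q) = min(0.3, 0.7) = 0.3
¬(p ∧ q): Gödel ¬ of 0.3 = 0 (operand ≠ 0)
(q → ¬(p ∧ q)): 0.7 > 0, so result = 0
¬p: Gödel ¬ of 0.3 = 0 (operand ≠ 0)
¬¬p: Gödel ¬ of 0 = 1 (operand is 0)
((q → ¬(p ∧ q)) → ¬¬p): 0 ≤ 1, so result = 1
(q → ((q → ¬(p ∧ q)) → ¬¬p)): 0.7 ≤ 1, so result = 1
((¬p → p) ∨ (q → ((q → ¬(p ∧ q)) → ¬¬p))) = max(1, 1) = 1
¬((¬p → p) ∨ (q → ((q → ¬(p ∧ q)) → ¬¬p))): Gödel ¬ of 1 = 0 (operand ≠ 0)
(q → q): 0.7 ≤ 0.7, so result = 1
(¬((¬p → p) ∨ (q → ((q → ¬(p ∧ q)) → ¬¬p))) ∧ (q → q)) = min(0, 1) = 0
((((¬q ∨ p) ∧ (p → ¬q)) → (p ∧ q)) → (¬((¬p → p) ∨ (q → ((q → ¬(p ∧ q)) → ¬¬p))) ∧ (q → q))): 1 > 0, so result = 0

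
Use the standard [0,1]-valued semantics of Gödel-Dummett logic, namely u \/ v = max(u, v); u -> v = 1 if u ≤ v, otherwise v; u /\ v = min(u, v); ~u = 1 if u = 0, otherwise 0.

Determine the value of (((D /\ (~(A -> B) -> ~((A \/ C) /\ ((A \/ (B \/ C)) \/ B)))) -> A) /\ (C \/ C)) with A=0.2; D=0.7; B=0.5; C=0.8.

(A -> B): 0.2 ≤ 0.5, so result = 1
~(A -> B): Gödel ¬ of 1 = 0 (operand ≠ 0)
(A \/ C) = max(0.2, 0.8) = 0.8
(B \/ C) = max(0.5, 0.8) = 0.8
(A \/ (B \/ C)) = max(0.2, 0.8) = 0.8
((A \/ (B \/ C)) \/ B) = max(0.8, 0.5) = 0.8
((A \/ C) /\ ((A \/ (B \/ C)) \/ B)) = min(0.8, 0.8) = 0.8
~((A \/ C) /\ ((A \/ (B \/ C)) \/ B)): Gödel ¬ of 0.8 = 0 (operand ≠ 0)
(~(A -> B) -> ~((A \/ C) /\ ((A \/ (B \/ C)) \/ B))): 0 ≤ 0, so result = 1
(D /\ (~(A -> B) -> ~((A \/ C) /\ ((A \/ (B \/ C)) \/ B)))) = min(0.7, 1) = 0.7
((D /\ (~(A -> B) -> ~((A \/ C) /\ ((A \/ (B \/ C)) \/ B)))) -> A): 0.7 > 0.2, so result = 0.2
(C \/ C) = max(0.8, 0.8) = 0.8
(((D /\ (~(A -> B) -> ~((A \/ C) /\ ((A \/ (B \/ C)) \/ B)))) -> A) /\ (C \/ C)) = min(0.2, 0.8) = 0.2

0.20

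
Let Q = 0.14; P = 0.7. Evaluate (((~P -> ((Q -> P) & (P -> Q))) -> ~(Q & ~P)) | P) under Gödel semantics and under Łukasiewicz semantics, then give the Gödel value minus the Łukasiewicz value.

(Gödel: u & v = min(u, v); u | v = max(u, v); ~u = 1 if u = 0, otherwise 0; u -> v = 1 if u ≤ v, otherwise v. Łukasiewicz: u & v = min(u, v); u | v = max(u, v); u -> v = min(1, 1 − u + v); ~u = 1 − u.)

0.14

Gödel evaluation:
  ~P: Gödel ¬ of 0.7 = 0 (operand ≠ 0)
  (Q -> P): 0.14 ≤ 0.7, so result = 1
  (P -> Q): 0.7 > 0.14, so result = 0.14
  ((Q -> P) & (P -> Q)) = min(1, 0.14) = 0.14
  (~P -> ((Q -> P) & (P -> Q))): 0 ≤ 0.14, so result = 1
  ~P: Gödel ¬ of 0.7 = 0 (operand ≠ 0)
  (Q & ~P) = min(0.14, 0) = 0
  ~(Q & ~P): Gödel ¬ of 0 = 1 (operand is 0)
  ((~P -> ((Q -> P) & (P -> Q))) -> ~(Q & ~P)): 1 ≤ 1, so result = 1
  (((~P -> ((Q -> P) & (P -> Q))) -> ~(Q & ~P)) | P) = max(1, 0.7) = 1
  Gödel value = 1
Łukasiewicz evaluation:
  ~P: Łukasiewicz ¬ gives 1 − 0.7 = 0.3
  (Q -> P): min(1, 1 − 0.14 + 0.7) = 1
  (P -> Q): min(1, 1 − 0.7 + 0.14) = 0.44
  ((Q -> P) & (P -> Q)) = min(1, 0.44) = 0.44
  (~P -> ((Q -> P) & (P -> Q))): min(1, 1 − 0.3 + 0.44) = 1
  ~P: Łukasiewicz ¬ gives 1 − 0.7 = 0.3
  (Q & ~P) = min(0.14, 0.3) = 0.14
  ~(Q & ~P): Łukasiewicz ¬ gives 1 − 0.14 = 0.86
  ((~P -> ((Q -> P) & (P -> Q))) -> ~(Q & ~P)): min(1, 1 − 1 + 0.86) = 0.86
  (((~P -> ((Q -> P) & (P -> Q))) -> ~(Q & ~P)) | P) = max(0.86, 0.7) = 0.86
  Łukasiewicz value = 0.86
Difference: 1 − 0.86 = 0.14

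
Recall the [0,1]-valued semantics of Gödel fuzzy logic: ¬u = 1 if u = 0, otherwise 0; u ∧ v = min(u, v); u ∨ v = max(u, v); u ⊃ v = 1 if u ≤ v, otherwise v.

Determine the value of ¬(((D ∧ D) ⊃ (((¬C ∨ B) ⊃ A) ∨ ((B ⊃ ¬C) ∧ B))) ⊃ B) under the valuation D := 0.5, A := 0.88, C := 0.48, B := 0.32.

(D ∧ D) = min(0.5, 0.5) = 0.5
¬C: Gödel ¬ of 0.48 = 0 (operand ≠ 0)
(¬C ∨ B) = max(0, 0.32) = 0.32
((¬C ∨ B) ⊃ A): 0.32 ≤ 0.88, so result = 1
¬C: Gödel ¬ of 0.48 = 0 (operand ≠ 0)
(B ⊃ ¬C): 0.32 > 0, so result = 0
((B ⊃ ¬C) ∧ B) = min(0, 0.32) = 0
(((¬C ∨ B) ⊃ A) ∨ ((B ⊃ ¬C) ∧ B)) = max(1, 0) = 1
((D ∧ D) ⊃ (((¬C ∨ B) ⊃ A) ∨ ((B ⊃ ¬C) ∧ B))): 0.5 ≤ 1, so result = 1
(((D ∧ D) ⊃ (((¬C ∨ B) ⊃ A) ∨ ((B ⊃ ¬C) ∧ B))) ⊃ B): 1 > 0.32, so result = 0.32
¬(((D ∧ D) ⊃ (((¬C ∨ B) ⊃ A) ∨ ((B ⊃ ¬C) ∧ B))) ⊃ B): Gödel ¬ of 0.32 = 0 (operand ≠ 0)

0.00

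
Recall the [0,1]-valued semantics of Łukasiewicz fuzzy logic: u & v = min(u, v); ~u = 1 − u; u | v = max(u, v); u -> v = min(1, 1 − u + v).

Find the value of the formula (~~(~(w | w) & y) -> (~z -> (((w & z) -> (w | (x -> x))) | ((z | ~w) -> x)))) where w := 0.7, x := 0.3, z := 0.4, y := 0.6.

(w | w) = max(0.7, 0.7) = 0.7
~(w | w): Łukasiewicz ¬ gives 1 − 0.7 = 0.3
(~(w | w) & y) = min(0.3, 0.6) = 0.3
~(~(w | w) & y): Łukasiewicz ¬ gives 1 − 0.3 = 0.7
~~(~(w | w) & y): Łukasiewicz ¬ gives 1 − 0.7 = 0.3
~z: Łukasiewicz ¬ gives 1 − 0.4 = 0.6
(w & z) = min(0.7, 0.4) = 0.4
(x -> x): min(1, 1 − 0.3 + 0.3) = 1
(w | (x -> x)) = max(0.7, 1) = 1
((w & z) -> (w | (x -> x))): min(1, 1 − 0.4 + 1) = 1
~w: Łukasiewicz ¬ gives 1 − 0.7 = 0.3
(z | ~w) = max(0.4, 0.3) = 0.4
((z | ~w) -> x): min(1, 1 − 0.4 + 0.3) = 0.9
(((w & z) -> (w | (x -> x))) | ((z | ~w) -> x)) = max(1, 0.9) = 1
(~z -> (((w & z) -> (w | (x -> x))) | ((z | ~w) -> x))): min(1, 1 − 0.6 + 1) = 1
(~~(~(w | w) & y) -> (~z -> (((w & z) -> (w | (x -> x))) | ((z | ~w) -> x)))): min(1, 1 − 0.3 + 1) = 1

1.00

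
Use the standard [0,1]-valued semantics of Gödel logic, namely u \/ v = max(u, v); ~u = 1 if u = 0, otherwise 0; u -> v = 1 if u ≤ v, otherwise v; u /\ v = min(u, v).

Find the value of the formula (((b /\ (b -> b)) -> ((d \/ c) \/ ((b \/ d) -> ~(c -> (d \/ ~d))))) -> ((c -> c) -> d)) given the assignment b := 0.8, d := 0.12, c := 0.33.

(b -> b): 0.8 ≤ 0.8, so result = 1
(b /\ (b -> b)) = min(0.8, 1) = 0.8
(d \/ c) = max(0.12, 0.33) = 0.33
(b \/ d) = max(0.8, 0.12) = 0.8
~d: Gödel ¬ of 0.12 = 0 (operand ≠ 0)
(d \/ ~d) = max(0.12, 0) = 0.12
(c -> (d \/ ~d)): 0.33 > 0.12, so result = 0.12
~(c -> (d \/ ~d)): Gödel ¬ of 0.12 = 0 (operand ≠ 0)
((b \/ d) -> ~(c -> (d \/ ~d))): 0.8 > 0, so result = 0
((d \/ c) \/ ((b \/ d) -> ~(c -> (d \/ ~d)))) = max(0.33, 0) = 0.33
((b /\ (b -> b)) -> ((d \/ c) \/ ((b \/ d) -> ~(c -> (d \/ ~d))))): 0.8 > 0.33, so result = 0.33
(c -> c): 0.33 ≤ 0.33, so result = 1
((c -> c) -> d): 1 > 0.12, so result = 0.12
(((b /\ (b -> b)) -> ((d \/ c) \/ ((b \/ d) -> ~(c -> (d \/ ~d))))) -> ((c -> c) -> d)): 0.33 > 0.12, so result = 0.12

0.12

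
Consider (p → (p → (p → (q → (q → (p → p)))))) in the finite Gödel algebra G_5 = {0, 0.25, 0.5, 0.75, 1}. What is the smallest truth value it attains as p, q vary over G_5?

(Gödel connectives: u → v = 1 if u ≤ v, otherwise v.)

Every assignment gives 1. For instance at p = 0, q = 0:
  (p → p): 0 ≤ 0, so result = 1
  (q → (p → p)): 0 ≤ 1, so result = 1
  (q → (q → (p → p))): 0 ≤ 1, so result = 1
  (p → (q → (q → (p → p)))): 0 ≤ 1, so result = 1
  (p → (p → (q → (q → (p → p))))): 0 ≤ 1, so result = 1
  (p → (p → (p → (q → (q → (p → p)))))): 0 ≤ 1, so result = 1
All 25 assignments give value 1 — the formula is a G_5-tautology.

1.00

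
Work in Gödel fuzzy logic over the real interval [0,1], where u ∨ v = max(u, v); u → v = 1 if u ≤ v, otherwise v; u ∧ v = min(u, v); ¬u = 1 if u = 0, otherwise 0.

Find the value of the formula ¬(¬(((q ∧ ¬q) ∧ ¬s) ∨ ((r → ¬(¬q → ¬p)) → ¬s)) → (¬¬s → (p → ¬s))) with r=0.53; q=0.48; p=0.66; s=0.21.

¬q: Gödel ¬ of 0.48 = 0 (operand ≠ 0)
(q ∧ ¬q) = min(0.48, 0) = 0
¬s: Gödel ¬ of 0.21 = 0 (operand ≠ 0)
((q ∧ ¬q) ∧ ¬s) = min(0, 0) = 0
¬q: Gödel ¬ of 0.48 = 0 (operand ≠ 0)
¬p: Gödel ¬ of 0.66 = 0 (operand ≠ 0)
(¬q → ¬p): 0 ≤ 0, so result = 1
¬(¬q → ¬p): Gödel ¬ of 1 = 0 (operand ≠ 0)
(r → ¬(¬q → ¬p)): 0.53 > 0, so result = 0
¬s: Gödel ¬ of 0.21 = 0 (operand ≠ 0)
((r → ¬(¬q → ¬p)) → ¬s): 0 ≤ 0, so result = 1
(((q ∧ ¬q) ∧ ¬s) ∨ ((r → ¬(¬q → ¬p)) → ¬s)) = max(0, 1) = 1
¬(((q ∧ ¬q) ∧ ¬s) ∨ ((r → ¬(¬q → ¬p)) → ¬s)): Gödel ¬ of 1 = 0 (operand ≠ 0)
¬s: Gödel ¬ of 0.21 = 0 (operand ≠ 0)
¬¬s: Gödel ¬ of 0 = 1 (operand is 0)
¬s: Gödel ¬ of 0.21 = 0 (operand ≠ 0)
(p → ¬s): 0.66 > 0, so result = 0
(¬¬s → (p → ¬s)): 1 > 0, so result = 0
(¬(((q ∧ ¬q) ∧ ¬s) ∨ ((r → ¬(¬q → ¬p)) → ¬s)) → (¬¬s → (p → ¬s))): 0 ≤ 0, so result = 1
¬(¬(((q ∧ ¬q) ∧ ¬s) ∨ ((r → ¬(¬q → ¬p)) → ¬s)) → (¬¬s → (p → ¬s))): Gödel ¬ of 1 = 0 (operand ≠ 0)

0.00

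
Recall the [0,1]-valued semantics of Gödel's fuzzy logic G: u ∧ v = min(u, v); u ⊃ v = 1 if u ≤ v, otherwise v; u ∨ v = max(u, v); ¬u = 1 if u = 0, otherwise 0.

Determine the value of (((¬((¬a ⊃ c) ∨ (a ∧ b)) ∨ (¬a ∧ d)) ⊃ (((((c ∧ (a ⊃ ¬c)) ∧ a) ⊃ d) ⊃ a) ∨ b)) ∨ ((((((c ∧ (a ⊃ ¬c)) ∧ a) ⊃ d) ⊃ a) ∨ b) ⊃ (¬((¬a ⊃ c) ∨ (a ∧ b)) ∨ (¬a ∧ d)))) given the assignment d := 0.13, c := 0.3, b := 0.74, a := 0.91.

¬a: Gödel ¬ of 0.91 = 0 (operand ≠ 0)
(¬a ⊃ c): 0 ≤ 0.3, so result = 1
(a ∧ b) = min(0.91, 0.74) = 0.74
((¬a ⊃ c) ∨ (a ∧ b)) = max(1, 0.74) = 1
¬((¬a ⊃ c) ∨ (a ∧ b)): Gödel ¬ of 1 = 0 (operand ≠ 0)
¬a: Gödel ¬ of 0.91 = 0 (operand ≠ 0)
(¬a ∧ d) = min(0, 0.13) = 0
(¬((¬a ⊃ c) ∨ (a ∧ b)) ∨ (¬a ∧ d)) = max(0, 0) = 0
¬c: Gödel ¬ of 0.3 = 0 (operand ≠ 0)
(a ⊃ ¬c): 0.91 > 0, so result = 0
(c ∧ (a ⊃ ¬c)) = min(0.3, 0) = 0
((c ∧ (a ⊃ ¬c)) ∧ a) = min(0, 0.91) = 0
(((c ∧ (a ⊃ ¬c)) ∧ a) ⊃ d): 0 ≤ 0.13, so result = 1
((((c ∧ (a ⊃ ¬c)) ∧ a) ⊃ d) ⊃ a): 1 > 0.91, so result = 0.91
(((((c ∧ (a ⊃ ¬c)) ∧ a) ⊃ d) ⊃ a) ∨ b) = max(0.91, 0.74) = 0.91
((¬((¬a ⊃ c) ∨ (a ∧ b)) ∨ (¬a ∧ d)) ⊃ (((((c ∧ (a ⊃ ¬c)) ∧ a) ⊃ d) ⊃ a) ∨ b)): 0 ≤ 0.91, so result = 1
¬c: Gödel ¬ of 0.3 = 0 (operand ≠ 0)
(a ⊃ ¬c): 0.91 > 0, so result = 0
(c ∧ (a ⊃ ¬c)) = min(0.3, 0) = 0
((c ∧ (a ⊃ ¬c)) ∧ a) = min(0, 0.91) = 0
(((c ∧ (a ⊃ ¬c)) ∧ a) ⊃ d): 0 ≤ 0.13, so result = 1
((((c ∧ (a ⊃ ¬c)) ∧ a) ⊃ d) ⊃ a): 1 > 0.91, so result = 0.91
(((((c ∧ (a ⊃ ¬c)) ∧ a) ⊃ d) ⊃ a) ∨ b) = max(0.91, 0.74) = 0.91
¬a: Gödel ¬ of 0.91 = 0 (operand ≠ 0)
(¬a ⊃ c): 0 ≤ 0.3, so result = 1
(a ∧ b) = min(0.91, 0.74) = 0.74
((¬a ⊃ c) ∨ (a ∧ b)) = max(1, 0.74) = 1
¬((¬a ⊃ c) ∨ (a ∧ b)): Gödel ¬ of 1 = 0 (operand ≠ 0)
¬a: Gödel ¬ of 0.91 = 0 (operand ≠ 0)
(¬a ∧ d) = min(0, 0.13) = 0
(¬((¬a ⊃ c) ∨ (a ∧ b)) ∨ (¬a ∧ d)) = max(0, 0) = 0
((((((c ∧ (a ⊃ ¬c)) ∧ a) ⊃ d) ⊃ a) ∨ b) ⊃ (¬((¬a ⊃ c) ∨ (a ∧ b)) ∨ (¬a ∧ d))): 0.91 > 0, so result = 0
(((¬((¬a ⊃ c) ∨ (a ∧ b)) ∨ (¬a ∧ d)) ⊃ (((((c ∧ (a ⊃ ¬c)) ∧ a) ⊃ d) ⊃ a) ∨ b)) ∨ ((((((c ∧ (a ⊃ ¬c)) ∧ a) ⊃ d) ⊃ a) ∨ b) ⊃ (¬((¬a ⊃ c) ∨ (a ∧ b)) ∨ (¬a ∧ d)))) = max(1, 0) = 1

1.00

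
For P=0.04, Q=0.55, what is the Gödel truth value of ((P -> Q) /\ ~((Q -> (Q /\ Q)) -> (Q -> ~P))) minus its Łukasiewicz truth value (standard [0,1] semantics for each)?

1.00

Gödel evaluation:
  (P -> Q): 0.04 ≤ 0.55, so result = 1
  (Q /\ Q) = min(0.55, 0.55) = 0.55
  (Q -> (Q /\ Q)): 0.55 ≤ 0.55, so result = 1
  ~P: Gödel ¬ of 0.04 = 0 (operand ≠ 0)
  (Q -> ~P): 0.55 > 0, so result = 0
  ((Q -> (Q /\ Q)) -> (Q -> ~P)): 1 > 0, so result = 0
  ~((Q -> (Q /\ Q)) -> (Q -> ~P)): Gödel ¬ of 0 = 1 (operand is 0)
  ((P -> Q) /\ ~((Q -> (Q /\ Q)) -> (Q -> ~P))) = min(1, 1) = 1
  Gödel value = 1
Łukasiewicz evaluation:
  (P -> Q): min(1, 1 − 0.04 + 0.55) = 1
  (Q /\ Q) = min(0.55, 0.55) = 0.55
  (Q -> (Q /\ Q)): min(1, 1 − 0.55 + 0.55) = 1
  ~P: Łukasiewicz ¬ gives 1 − 0.04 = 0.96
  (Q -> ~P): min(1, 1 − 0.55 + 0.96) = 1
  ((Q -> (Q /\ Q)) -> (Q -> ~P)): min(1, 1 − 1 + 1) = 1
  ~((Q -> (Q /\ Q)) -> (Q -> ~P)): Łukasiewicz ¬ gives 1 − 1 = 0
  ((P -> Q) /\ ~((Q -> (Q /\ Q)) -> (Q -> ~P))) = min(1, 0) = 0
  Łukasiewicz value = 0
Difference: 1 − 0 = 1.00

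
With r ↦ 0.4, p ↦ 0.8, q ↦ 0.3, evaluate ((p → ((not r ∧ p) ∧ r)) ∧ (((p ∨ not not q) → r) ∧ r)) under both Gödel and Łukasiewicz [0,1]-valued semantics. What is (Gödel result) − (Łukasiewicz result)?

Gödel evaluation:
  not r: Gödel ¬ of 0.4 = 0 (operand ≠ 0)
  (not r ∧ p) = min(0, 0.8) = 0
  ((not r ∧ p) ∧ r) = min(0, 0.4) = 0
  (p → ((not r ∧ p) ∧ r)): 0.8 > 0, so result = 0
  not q: Gödel ¬ of 0.3 = 0 (operand ≠ 0)
  not not q: Gödel ¬ of 0 = 1 (operand is 0)
  (p ∨ not not q) = max(0.8, 1) = 1
  ((p ∨ not not q) → r): 1 > 0.4, so result = 0.4
  (((p ∨ not not q) → r) ∧ r) = min(0.4, 0.4) = 0.4
  ((p → ((not r ∧ p) ∧ r)) ∧ (((p ∨ not not q) → r) ∧ r)) = min(0, 0.4) = 0
  Gödel value = 0
Łukasiewicz evaluation:
  not r: Łukasiewicz ¬ gives 1 − 0.4 = 0.6
  (not r ∧ p) = min(0.6, 0.8) = 0.6
  ((not r ∧ p) ∧ r) = min(0.6, 0.4) = 0.4
  (p → ((not r ∧ p) ∧ r)): min(1, 1 − 0.8 + 0.4) = 0.6
  not q: Łukasiewicz ¬ gives 1 − 0.3 = 0.7
  not not q: Łukasiewicz ¬ gives 1 − 0.7 = 0.3
  (p ∨ not not q) = max(0.8, 0.3) = 0.8
  ((p ∨ not not q) → r): min(1, 1 − 0.8 + 0.4) = 0.6
  (((p ∨ not not q) → r) ∧ r) = min(0.6, 0.4) = 0.4
  ((p → ((not r ∧ p) ∧ r)) ∧ (((p ∨ not not q) → r) ∧ r)) = min(0.6, 0.4) = 0.4
  Łukasiewicz value = 0.4
Difference: 0 − 0.4 = -0.40

-0.40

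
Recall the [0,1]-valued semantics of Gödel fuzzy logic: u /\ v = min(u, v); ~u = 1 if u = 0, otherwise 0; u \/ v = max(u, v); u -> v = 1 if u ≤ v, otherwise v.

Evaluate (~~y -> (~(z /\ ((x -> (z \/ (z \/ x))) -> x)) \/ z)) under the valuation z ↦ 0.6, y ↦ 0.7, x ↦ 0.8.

0.60

~y: Gödel ¬ of 0.7 = 0 (operand ≠ 0)
~~y: Gödel ¬ of 0 = 1 (operand is 0)
(z \/ x) = max(0.6, 0.8) = 0.8
(z \/ (z \/ x)) = max(0.6, 0.8) = 0.8
(x -> (z \/ (z \/ x))): 0.8 ≤ 0.8, so result = 1
((x -> (z \/ (z \/ x))) -> x): 1 > 0.8, so result = 0.8
(z /\ ((x -> (z \/ (z \/ x))) -> x)) = min(0.6, 0.8) = 0.6
~(z /\ ((x -> (z \/ (z \/ x))) -> x)): Gödel ¬ of 0.6 = 0 (operand ≠ 0)
(~(z /\ ((x -> (z \/ (z \/ x))) -> x)) \/ z) = max(0, 0.6) = 0.6
(~~y -> (~(z /\ ((x -> (z \/ (z \/ x))) -> x)) \/ z)): 1 > 0.6, so result = 0.6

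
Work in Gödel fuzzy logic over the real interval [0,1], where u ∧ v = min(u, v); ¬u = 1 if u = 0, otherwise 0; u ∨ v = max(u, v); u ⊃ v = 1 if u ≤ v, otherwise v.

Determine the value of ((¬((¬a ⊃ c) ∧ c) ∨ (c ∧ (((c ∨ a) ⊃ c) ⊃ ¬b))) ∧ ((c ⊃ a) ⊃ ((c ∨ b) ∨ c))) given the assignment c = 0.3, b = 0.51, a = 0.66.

¬a: Gödel ¬ of 0.66 = 0 (operand ≠ 0)
(¬a ⊃ c): 0 ≤ 0.3, so result = 1
((¬a ⊃ c) ∧ c) = min(1, 0.3) = 0.3
¬((¬a ⊃ c) ∧ c): Gödel ¬ of 0.3 = 0 (operand ≠ 0)
(c ∨ a) = max(0.3, 0.66) = 0.66
((c ∨ a) ⊃ c): 0.66 > 0.3, so result = 0.3
¬b: Gödel ¬ of 0.51 = 0 (operand ≠ 0)
(((c ∨ a) ⊃ c) ⊃ ¬b): 0.3 > 0, so result = 0
(c ∧ (((c ∨ a) ⊃ c) ⊃ ¬b)) = min(0.3, 0) = 0
(¬((¬a ⊃ c) ∧ c) ∨ (c ∧ (((c ∨ a) ⊃ c) ⊃ ¬b))) = max(0, 0) = 0
(c ⊃ a): 0.3 ≤ 0.66, so result = 1
(c ∨ b) = max(0.3, 0.51) = 0.51
((c ∨ b) ∨ c) = max(0.51, 0.3) = 0.51
((c ⊃ a) ⊃ ((c ∨ b) ∨ c)): 1 > 0.51, so result = 0.51
((¬((¬a ⊃ c) ∧ c) ∨ (c ∧ (((c ∨ a) ⊃ c) ⊃ ¬b))) ∧ ((c ⊃ a) ⊃ ((c ∨ b) ∨ c))) = min(0, 0.51) = 0

0.00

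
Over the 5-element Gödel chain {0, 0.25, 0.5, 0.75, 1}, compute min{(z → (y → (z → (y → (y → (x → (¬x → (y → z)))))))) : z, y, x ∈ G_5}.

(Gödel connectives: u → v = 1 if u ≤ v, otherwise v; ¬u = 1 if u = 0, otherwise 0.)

1.00

Every assignment gives 1. For instance at z = 0, y = 0, x = 0:
  ¬x: Gödel ¬ of 0 = 1 (operand is 0)
  (y → z): 0 ≤ 0, so result = 1
  (¬x → (y → z)): 1 ≤ 1, so result = 1
  (x → (¬x → (y → z))): 0 ≤ 1, so result = 1
  (y → (x → (¬x → (y → z)))): 0 ≤ 1, so result = 1
  (y → (y → (x → (¬x → (y → z))))): 0 ≤ 1, so result = 1
  (z → (y → (y → (x → (¬x → (y → z)))))): 0 ≤ 1, so result = 1
  (y → (z → (y → (y → (x → (¬x → (y → z))))))): 0 ≤ 1, so result = 1
  (z → (y → (z → (y → (y → (x → (¬x → (y → z)))))))): 0 ≤ 1, so result = 1
All 125 assignments give value 1 — the formula is a G_5-tautology.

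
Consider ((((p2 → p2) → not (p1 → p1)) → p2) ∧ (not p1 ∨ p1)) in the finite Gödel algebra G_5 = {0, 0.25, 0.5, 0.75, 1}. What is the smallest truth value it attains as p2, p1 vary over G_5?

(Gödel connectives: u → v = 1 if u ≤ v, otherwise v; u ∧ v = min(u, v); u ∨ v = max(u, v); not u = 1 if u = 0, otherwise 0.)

0.25

The minimum is attained at p2 = 0, p1 = 0.25:
  (p2 → p2): 0 ≤ 0, so result = 1
  (p1 → p1): 0.25 ≤ 0.25, so result = 1
  not (p1 → p1): Gödel ¬ of 1 = 0 (operand ≠ 0)
  ((p2 → p2) → not (p1 → p1)): 1 > 0, so result = 0
  (((p2 → p2) → not (p1 → p1)) → p2): 0 ≤ 0, so result = 1
  not p1: Gödel ¬ of 0.25 = 0 (operand ≠ 0)
  (not p1 ∨ p1) = max(0, 0.25) = 0.25
  ((((p2 → p2) → not (p1 → p1)) → p2) ∧ (not p1 ∨ p1)) = min(1, 0.25) = 0.25
Checking all 25 assignments confirms none give a value below 0.25.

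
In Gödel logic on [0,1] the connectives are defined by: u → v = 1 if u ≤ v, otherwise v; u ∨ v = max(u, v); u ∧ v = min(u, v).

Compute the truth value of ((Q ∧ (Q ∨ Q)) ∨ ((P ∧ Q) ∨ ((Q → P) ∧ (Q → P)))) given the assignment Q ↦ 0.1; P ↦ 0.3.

(Q ∨ Q) = max(0.1, 0.1) = 0.1
(Q ∧ (Q ∨ Q)) = min(0.1, 0.1) = 0.1
(P ∧ Q) = min(0.3, 0.1) = 0.1
(Q → P): 0.1 ≤ 0.3, so result = 1
(Q → P): 0.1 ≤ 0.3, so result = 1
((Q → P) ∧ (Q → P)) = min(1, 1) = 1
((P ∧ Q) ∨ ((Q → P) ∧ (Q → P))) = max(0.1, 1) = 1
((Q ∧ (Q ∨ Q)) ∨ ((P ∧ Q) ∨ ((Q → P) ∧ (Q → P)))) = max(0.1, 1) = 1

1.00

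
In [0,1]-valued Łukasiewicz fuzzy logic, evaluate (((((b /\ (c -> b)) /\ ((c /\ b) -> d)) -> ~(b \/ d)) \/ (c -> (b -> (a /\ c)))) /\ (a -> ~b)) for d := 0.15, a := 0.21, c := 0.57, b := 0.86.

(c -> b): min(1, 1 − 0.57 + 0.86) = 1
(b /\ (c -> b)) = min(0.86, 1) = 0.86
(c /\ b) = min(0.57, 0.86) = 0.57
((c /\ b) -> d): min(1, 1 − 0.57 + 0.15) = 0.58
((b /\ (c -> b)) /\ ((c /\ b) -> d)) = min(0.86, 0.58) = 0.58
(b \/ d) = max(0.86, 0.15) = 0.86
~(b \/ d): Łukasiewicz ¬ gives 1 − 0.86 = 0.14
(((b /\ (c -> b)) /\ ((c /\ b) -> d)) -> ~(b \/ d)): min(1, 1 − 0.58 + 0.14) = 0.56
(a /\ c) = min(0.21, 0.57) = 0.21
(b -> (a /\ c)): min(1, 1 − 0.86 + 0.21) = 0.35
(c -> (b -> (a /\ c))): min(1, 1 − 0.57 + 0.35) = 0.78
((((b /\ (c -> b)) /\ ((c /\ b) -> d)) -> ~(b \/ d)) \/ (c -> (b -> (a /\ c)))) = max(0.56, 0.78) = 0.78
~b: Łukasiewicz ¬ gives 1 − 0.86 = 0.14
(a -> ~b): min(1, 1 − 0.21 + 0.14) = 0.93
(((((b /\ (c -> b)) /\ ((c /\ b) -> d)) -> ~(b \/ d)) \/ (c -> (b -> (a /\ c)))) /\ (a -> ~b)) = min(0.78, 0.93) = 0.78

0.78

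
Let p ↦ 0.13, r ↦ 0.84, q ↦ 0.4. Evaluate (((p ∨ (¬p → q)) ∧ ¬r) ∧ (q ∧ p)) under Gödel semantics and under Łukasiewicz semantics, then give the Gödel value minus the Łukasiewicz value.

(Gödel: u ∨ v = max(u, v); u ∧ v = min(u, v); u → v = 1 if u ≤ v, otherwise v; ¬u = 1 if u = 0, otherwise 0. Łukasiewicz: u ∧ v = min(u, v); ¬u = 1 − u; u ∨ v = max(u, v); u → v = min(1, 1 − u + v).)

Gödel evaluation:
  ¬p: Gödel ¬ of 0.13 = 0 (operand ≠ 0)
  (¬p → q): 0 ≤ 0.4, so result = 1
  (p ∨ (¬p → q)) = max(0.13, 1) = 1
  ¬r: Gödel ¬ of 0.84 = 0 (operand ≠ 0)
  ((p ∨ (¬p → q)) ∧ ¬r) = min(1, 0) = 0
  (q ∧ p) = min(0.4, 0.13) = 0.13
  (((p ∨ (¬p → q)) ∧ ¬r) ∧ (q ∧ p)) = min(0, 0.13) = 0
  Gödel value = 0
Łukasiewicz evaluation:
  ¬p: Łukasiewicz ¬ gives 1 − 0.13 = 0.87
  (¬p → q): min(1, 1 − 0.87 + 0.4) = 0.53
  (p ∨ (¬p → q)) = max(0.13, 0.53) = 0.53
  ¬r: Łukasiewicz ¬ gives 1 − 0.84 = 0.16
  ((p ∨ (¬p → q)) ∧ ¬r) = min(0.53, 0.16) = 0.16
  (q ∧ p) = min(0.4, 0.13) = 0.13
  (((p ∨ (¬p → q)) ∧ ¬r) ∧ (q ∧ p)) = min(0.16, 0.13) = 0.13
  Łukasiewicz value = 0.13
Difference: 0 − 0.13 = -0.13

-0.13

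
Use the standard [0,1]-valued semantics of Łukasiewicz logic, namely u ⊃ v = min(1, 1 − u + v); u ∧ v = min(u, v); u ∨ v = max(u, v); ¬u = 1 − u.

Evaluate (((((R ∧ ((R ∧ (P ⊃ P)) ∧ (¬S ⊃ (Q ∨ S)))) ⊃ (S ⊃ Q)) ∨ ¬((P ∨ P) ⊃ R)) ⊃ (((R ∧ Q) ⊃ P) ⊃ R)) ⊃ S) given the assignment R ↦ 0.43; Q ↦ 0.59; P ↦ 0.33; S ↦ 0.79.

(P ⊃ P): min(1, 1 − 0.33 + 0.33) = 1
(R ∧ (P ⊃ P)) = min(0.43, 1) = 0.43
¬S: Łukasiewicz ¬ gives 1 − 0.79 = 0.21
(Q ∨ S) = max(0.59, 0.79) = 0.79
(¬S ⊃ (Q ∨ S)): min(1, 1 − 0.21 + 0.79) = 1
((R ∧ (P ⊃ P)) ∧ (¬S ⊃ (Q ∨ S))) = min(0.43, 1) = 0.43
(R ∧ ((R ∧ (P ⊃ P)) ∧ (¬S ⊃ (Q ∨ S)))) = min(0.43, 0.43) = 0.43
(S ⊃ Q): min(1, 1 − 0.79 + 0.59) = 0.8
((R ∧ ((R ∧ (P ⊃ P)) ∧ (¬S ⊃ (Q ∨ S)))) ⊃ (S ⊃ Q)): min(1, 1 − 0.43 + 0.8) = 1
(P ∨ P) = max(0.33, 0.33) = 0.33
((P ∨ P) ⊃ R): min(1, 1 − 0.33 + 0.43) = 1
¬((P ∨ P) ⊃ R): Łukasiewicz ¬ gives 1 − 1 = 0
(((R ∧ ((R ∧ (P ⊃ P)) ∧ (¬S ⊃ (Q ∨ S)))) ⊃ (S ⊃ Q)) ∨ ¬((P ∨ P) ⊃ R)) = max(1, 0) = 1
(R ∧ Q) = min(0.43, 0.59) = 0.43
((R ∧ Q) ⊃ P): min(1, 1 − 0.43 + 0.33) = 0.9
(((R ∧ Q) ⊃ P) ⊃ R): min(1, 1 − 0.9 + 0.43) = 0.53
((((R ∧ ((R ∧ (P ⊃ P)) ∧ (¬S ⊃ (Q ∨ S)))) ⊃ (S ⊃ Q)) ∨ ¬((P ∨ P) ⊃ R)) ⊃ (((R ∧ Q) ⊃ P) ⊃ R)): min(1, 1 − 1 + 0.53) = 0.53
(((((R ∧ ((R ∧ (P ⊃ P)) ∧ (¬S ⊃ (Q ∨ S)))) ⊃ (S ⊃ Q)) ∨ ¬((P ∨ P) ⊃ R)) ⊃ (((R ∧ Q) ⊃ P) ⊃ R)) ⊃ S): min(1, 1 − 0.53 + 0.79) = 1

1.00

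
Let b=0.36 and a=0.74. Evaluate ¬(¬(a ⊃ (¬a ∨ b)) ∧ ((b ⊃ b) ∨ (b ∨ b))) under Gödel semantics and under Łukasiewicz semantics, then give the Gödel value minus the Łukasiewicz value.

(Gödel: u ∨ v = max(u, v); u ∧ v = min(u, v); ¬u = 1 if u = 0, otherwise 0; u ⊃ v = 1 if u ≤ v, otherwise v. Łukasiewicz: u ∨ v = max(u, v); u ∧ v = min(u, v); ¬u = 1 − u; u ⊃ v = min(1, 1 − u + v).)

0.38

Gödel evaluation:
  ¬a: Gödel ¬ of 0.74 = 0 (operand ≠ 0)
  (¬a ∨ b) = max(0, 0.36) = 0.36
  (a ⊃ (¬a ∨ b)): 0.74 > 0.36, so result = 0.36
  ¬(a ⊃ (¬a ∨ b)): Gödel ¬ of 0.36 = 0 (operand ≠ 0)
  (b ⊃ b): 0.36 ≤ 0.36, so result = 1
  (b ∨ b) = max(0.36, 0.36) = 0.36
  ((b ⊃ b) ∨ (b ∨ b)) = max(1, 0.36) = 1
  (¬(a ⊃ (¬a ∨ b)) ∧ ((b ⊃ b) ∨ (b ∨ b))) = min(0, 1) = 0
  ¬(¬(a ⊃ (¬a ∨ b)) ∧ ((b ⊃ b) ∨ (b ∨ b))): Gödel ¬ of 0 = 1 (operand is 0)
  Gödel value = 1
Łukasiewicz evaluation:
  ¬a: Łukasiewicz ¬ gives 1 − 0.74 = 0.26
  (¬a ∨ b) = max(0.26, 0.36) = 0.36
  (a ⊃ (¬a ∨ b)): min(1, 1 − 0.74 + 0.36) = 0.62
  ¬(a ⊃ (¬a ∨ b)): Łukasiewicz ¬ gives 1 − 0.62 = 0.38
  (b ⊃ b): min(1, 1 − 0.36 + 0.36) = 1
  (b ∨ b) = max(0.36, 0.36) = 0.36
  ((b ⊃ b) ∨ (b ∨ b)) = max(1, 0.36) = 1
  (¬(a ⊃ (¬a ∨ b)) ∧ ((b ⊃ b) ∨ (b ∨ b))) = min(0.38, 1) = 0.38
  ¬(¬(a ⊃ (¬a ∨ b)) ∧ ((b ⊃ b) ∨ (b ∨ b))): Łukasiewicz ¬ gives 1 − 0.38 = 0.62
  Łukasiewicz value = 0.62
Difference: 1 − 0.62 = 0.38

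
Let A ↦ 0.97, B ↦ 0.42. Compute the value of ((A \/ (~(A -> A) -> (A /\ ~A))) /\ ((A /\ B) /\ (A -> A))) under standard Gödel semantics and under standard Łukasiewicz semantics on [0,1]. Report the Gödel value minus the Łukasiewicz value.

0.00

Gödel evaluation:
  (A -> A): 0.97 ≤ 0.97, so result = 1
  ~(A -> A): Gödel ¬ of 1 = 0 (operand ≠ 0)
  ~A: Gödel ¬ of 0.97 = 0 (operand ≠ 0)
  (A /\ ~A) = min(0.97, 0) = 0
  (~(A -> A) -> (A /\ ~A)): 0 ≤ 0, so result = 1
  (A \/ (~(A -> A) -> (A /\ ~A))) = max(0.97, 1) = 1
  (A /\ B) = min(0.97, 0.42) = 0.42
  (A -> A): 0.97 ≤ 0.97, so result = 1
  ((A /\ B) /\ (A -> A)) = min(0.42, 1) = 0.42
  ((A \/ (~(A -> A) -> (A /\ ~A))) /\ ((A /\ B) /\ (A -> A))) = min(1, 0.42) = 0.42
  Gödel value = 0.42
Łukasiewicz evaluation:
  (A -> A): min(1, 1 − 0.97 + 0.97) = 1
  ~(A -> A): Łukasiewicz ¬ gives 1 − 1 = 0
  ~A: Łukasiewicz ¬ gives 1 − 0.97 = 0.03
  (A /\ ~A) = min(0.97, 0.03) = 0.03
  (~(A -> A) -> (A /\ ~A)): min(1, 1 − 0 + 0.03) = 1
  (A \/ (~(A -> A) -> (A /\ ~A))) = max(0.97, 1) = 1
  (A /\ B) = min(0.97, 0.42) = 0.42
  (A -> A): min(1, 1 − 0.97 + 0.97) = 1
  ((A /\ B) /\ (A -> A)) = min(0.42, 1) = 0.42
  ((A \/ (~(A -> A) -> (A /\ ~A))) /\ ((A /\ B) /\ (A -> A))) = min(1, 0.42) = 0.42
  Łukasiewicz value = 0.42
Difference: 0.42 − 0.42 = 0.00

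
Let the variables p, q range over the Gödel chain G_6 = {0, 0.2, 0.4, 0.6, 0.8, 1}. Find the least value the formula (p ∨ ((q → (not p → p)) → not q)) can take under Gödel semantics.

0.20

The minimum is attained at p = 0.2, q = 0.2:
  not p: Gödel ¬ of 0.2 = 0 (operand ≠ 0)
  (not p → p): 0 ≤ 0.2, so result = 1
  (q → (not p → p)): 0.2 ≤ 1, so result = 1
  not q: Gödel ¬ of 0.2 = 0 (operand ≠ 0)
  ((q → (not p → p)) → not q): 1 > 0, so result = 0
  (p ∨ ((q → (not p → p)) → not q)) = max(0.2, 0) = 0.2
Checking all 36 assignments confirms none give a value below 0.20.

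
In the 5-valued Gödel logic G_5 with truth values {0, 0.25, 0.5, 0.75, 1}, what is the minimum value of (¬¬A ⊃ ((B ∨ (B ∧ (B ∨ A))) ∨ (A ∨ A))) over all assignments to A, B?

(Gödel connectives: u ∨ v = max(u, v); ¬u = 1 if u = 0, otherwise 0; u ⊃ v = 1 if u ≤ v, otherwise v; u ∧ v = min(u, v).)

The minimum is attained at A = 0.25, B = 0:
  ¬A: Gödel ¬ of 0.25 = 0 (operand ≠ 0)
  ¬¬A: Gödel ¬ of 0 = 1 (operand is 0)
  (B ∨ A) = max(0, 0.25) = 0.25
  (B ∧ (B ∨ A)) = min(0, 0.25) = 0
  (B ∨ (B ∧ (B ∨ A))) = max(0, 0) = 0
  (A ∨ A) = max(0.25, 0.25) = 0.25
  ((B ∨ (B ∧ (B ∨ A))) ∨ (A ∨ A)) = max(0, 0.25) = 0.25
  (¬¬A ⊃ ((B ∨ (B ∧ (B ∨ A))) ∨ (A ∨ A))): 1 > 0.25, so result = 0.25
Checking all 25 assignments confirms none give a value below 0.25.

0.25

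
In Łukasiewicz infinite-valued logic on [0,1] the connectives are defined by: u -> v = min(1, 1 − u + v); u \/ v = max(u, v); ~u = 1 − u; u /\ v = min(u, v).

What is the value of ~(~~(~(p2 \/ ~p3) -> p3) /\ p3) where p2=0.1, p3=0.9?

0.10

~p3: Łukasiewicz ¬ gives 1 − 0.9 = 0.1
(p2 \/ ~p3) = max(0.1, 0.1) = 0.1
~(p2 \/ ~p3): Łukasiewicz ¬ gives 1 − 0.1 = 0.9
(~(p2 \/ ~p3) -> p3): min(1, 1 − 0.9 + 0.9) = 1
~(~(p2 \/ ~p3) -> p3): Łukasiewicz ¬ gives 1 − 1 = 0
~~(~(p2 \/ ~p3) -> p3): Łukasiewicz ¬ gives 1 − 0 = 1
(~~(~(p2 \/ ~p3) -> p3) /\ p3) = min(1, 0.9) = 0.9
~(~~(~(p2 \/ ~p3) -> p3) /\ p3): Łukasiewicz ¬ gives 1 − 0.9 = 0.1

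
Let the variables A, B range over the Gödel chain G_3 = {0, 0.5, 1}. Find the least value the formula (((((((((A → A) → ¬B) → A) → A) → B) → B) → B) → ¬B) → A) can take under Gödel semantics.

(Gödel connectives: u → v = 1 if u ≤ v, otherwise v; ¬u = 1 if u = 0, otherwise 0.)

The minimum is attained at A = 0, B = 0:
  (A → A): 0 ≤ 0, so result = 1
  ¬B: Gödel ¬ of 0 = 1 (operand is 0)
  ((A → A) → ¬B): 1 ≤ 1, so result = 1
  (((A → A) → ¬B) → A): 1 > 0, so result = 0
  ((((A → A) → ¬B) → A) → A): 0 ≤ 0, so result = 1
  (((((A → A) → ¬B) → A) → A) → B): 1 > 0, so result = 0
  ((((((A → A) → ¬B) → A) → A) → B) → B): 0 ≤ 0, so result = 1
  (((((((A → A) → ¬B) → A) → A) → B) → B) → B): 1 > 0, so result = 0
  ¬B: Gödel ¬ of 0 = 1 (operand is 0)
  ((((((((A → A) → ¬B) → A) → A) → B) → B) → B) → ¬B): 0 ≤ 1, so result = 1
  (((((((((A → A) → ¬B) → A) → A) → B) → B) → B) → ¬B) → A): 1 > 0, so result = 0
Checking all 9 assignments confirms none give a value below 0.00.

0.00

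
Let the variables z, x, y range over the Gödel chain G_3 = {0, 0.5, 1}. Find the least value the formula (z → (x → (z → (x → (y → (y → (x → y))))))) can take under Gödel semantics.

Every assignment gives 1. For instance at z = 0, x = 0, y = 0:
  (x → y): 0 ≤ 0, so result = 1
  (y → (x → y)): 0 ≤ 1, so result = 1
  (y → (y → (x → y))): 0 ≤ 1, so result = 1
  (x → (y → (y → (x → y)))): 0 ≤ 1, so result = 1
  (z → (x → (y → (y → (x → y))))): 0 ≤ 1, so result = 1
  (x → (z → (x → (y → (y → (x → y)))))): 0 ≤ 1, so result = 1
  (z → (x → (z → (x → (y → (y → (x → y))))))): 0 ≤ 1, so result = 1
All 27 assignments give value 1 — the formula is a G_3-tautology.

1.00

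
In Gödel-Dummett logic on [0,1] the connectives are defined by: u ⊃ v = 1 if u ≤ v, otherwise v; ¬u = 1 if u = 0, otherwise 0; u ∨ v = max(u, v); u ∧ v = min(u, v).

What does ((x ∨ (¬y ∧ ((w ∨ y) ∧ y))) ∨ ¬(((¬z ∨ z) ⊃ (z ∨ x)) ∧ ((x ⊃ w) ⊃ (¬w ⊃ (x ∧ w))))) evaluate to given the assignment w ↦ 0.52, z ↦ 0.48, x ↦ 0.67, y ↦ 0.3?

0.67

¬y: Gödel ¬ of 0.3 = 0 (operand ≠ 0)
(w ∨ y) = max(0.52, 0.3) = 0.52
((w ∨ y) ∧ y) = min(0.52, 0.3) = 0.3
(¬y ∧ ((w ∨ y) ∧ y)) = min(0, 0.3) = 0
(x ∨ (¬y ∧ ((w ∨ y) ∧ y))) = max(0.67, 0) = 0.67
¬z: Gödel ¬ of 0.48 = 0 (operand ≠ 0)
(¬z ∨ z) = max(0, 0.48) = 0.48
(z ∨ x) = max(0.48, 0.67) = 0.67
((¬z ∨ z) ⊃ (z ∨ x)): 0.48 ≤ 0.67, so result = 1
(x ⊃ w): 0.67 > 0.52, so result = 0.52
¬w: Gödel ¬ of 0.52 = 0 (operand ≠ 0)
(x ∧ w) = min(0.67, 0.52) = 0.52
(¬w ⊃ (x ∧ w)): 0 ≤ 0.52, so result = 1
((x ⊃ w) ⊃ (¬w ⊃ (x ∧ w))): 0.52 ≤ 1, so result = 1
(((¬z ∨ z) ⊃ (z ∨ x)) ∧ ((x ⊃ w) ⊃ (¬w ⊃ (x ∧ w)))) = min(1, 1) = 1
¬(((¬z ∨ z) ⊃ (z ∨ x)) ∧ ((x ⊃ w) ⊃ (¬w ⊃ (x ∧ w)))): Gödel ¬ of 1 = 0 (operand ≠ 0)
((x ∨ (¬y ∧ ((w ∨ y) ∧ y))) ∨ ¬(((¬z ∨ z) ⊃ (z ∨ x)) ∧ ((x ⊃ w) ⊃ (¬w ⊃ (x ∧ w))))) = max(0.67, 0) = 0.67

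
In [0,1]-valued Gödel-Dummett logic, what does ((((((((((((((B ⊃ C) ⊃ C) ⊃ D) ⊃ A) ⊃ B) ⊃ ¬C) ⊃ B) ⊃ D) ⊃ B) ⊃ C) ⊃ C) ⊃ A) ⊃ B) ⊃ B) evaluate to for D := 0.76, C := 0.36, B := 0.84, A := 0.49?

0.84

(B ⊃ C): 0.84 > 0.36, so result = 0.36
((B ⊃ C) ⊃ C): 0.36 ≤ 0.36, so result = 1
(((B ⊃ C) ⊃ C) ⊃ D): 1 > 0.76, so result = 0.76
((((B ⊃ C) ⊃ C) ⊃ D) ⊃ A): 0.76 > 0.49, so result = 0.49
(((((B ⊃ C) ⊃ C) ⊃ D) ⊃ A) ⊃ B): 0.49 ≤ 0.84, so result = 1
¬C: Gödel ¬ of 0.36 = 0 (operand ≠ 0)
((((((B ⊃ C) ⊃ C) ⊃ D) ⊃ A) ⊃ B) ⊃ ¬C): 1 > 0, so result = 0
(((((((B ⊃ C) ⊃ C) ⊃ D) ⊃ A) ⊃ B) ⊃ ¬C) ⊃ B): 0 ≤ 0.84, so result = 1
((((((((B ⊃ C) ⊃ C) ⊃ D) ⊃ A) ⊃ B) ⊃ ¬C) ⊃ B) ⊃ D): 1 > 0.76, so result = 0.76
(((((((((B ⊃ C) ⊃ C) ⊃ D) ⊃ A) ⊃ B) ⊃ ¬C) ⊃ B) ⊃ D) ⊃ B): 0.76 ≤ 0.84, so result = 1
((((((((((B ⊃ C) ⊃ C) ⊃ D) ⊃ A) ⊃ B) ⊃ ¬C) ⊃ B) ⊃ D) ⊃ B) ⊃ C): 1 > 0.36, so result = 0.36
(((((((((((B ⊃ C) ⊃ C) ⊃ D) ⊃ A) ⊃ B) ⊃ ¬C) ⊃ B) ⊃ D) ⊃ B) ⊃ C) ⊃ C): 0.36 ≤ 0.36, so result = 1
((((((((((((B ⊃ C) ⊃ C) ⊃ D) ⊃ A) ⊃ B) ⊃ ¬C) ⊃ B) ⊃ D) ⊃ B) ⊃ C) ⊃ C) ⊃ A): 1 > 0.49, so result = 0.49
(((((((((((((B ⊃ C) ⊃ C) ⊃ D) ⊃ A) ⊃ B) ⊃ ¬C) ⊃ B) ⊃ D) ⊃ B) ⊃ C) ⊃ C) ⊃ A) ⊃ B): 0.49 ≤ 0.84, so result = 1
((((((((((((((B ⊃ C) ⊃ C) ⊃ D) ⊃ A) ⊃ B) ⊃ ¬C) ⊃ B) ⊃ D) ⊃ B) ⊃ C) ⊃ C) ⊃ A) ⊃ B) ⊃ B): 1 > 0.84, so result = 0.84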